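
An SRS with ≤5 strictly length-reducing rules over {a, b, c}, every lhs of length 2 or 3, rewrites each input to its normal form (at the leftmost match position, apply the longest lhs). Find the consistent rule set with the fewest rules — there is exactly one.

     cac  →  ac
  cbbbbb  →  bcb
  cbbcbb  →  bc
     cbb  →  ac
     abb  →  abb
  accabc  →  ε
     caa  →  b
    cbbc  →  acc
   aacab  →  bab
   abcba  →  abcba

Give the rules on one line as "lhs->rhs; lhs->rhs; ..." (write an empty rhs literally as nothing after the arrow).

aa->b; bbc->; ca->a; cbb->ac

  | cac => ac
  | cbbbbb => acbbb => aacb => bcb
  | cbbcbb => accbb => acac => aac => bc
  | cbb => ac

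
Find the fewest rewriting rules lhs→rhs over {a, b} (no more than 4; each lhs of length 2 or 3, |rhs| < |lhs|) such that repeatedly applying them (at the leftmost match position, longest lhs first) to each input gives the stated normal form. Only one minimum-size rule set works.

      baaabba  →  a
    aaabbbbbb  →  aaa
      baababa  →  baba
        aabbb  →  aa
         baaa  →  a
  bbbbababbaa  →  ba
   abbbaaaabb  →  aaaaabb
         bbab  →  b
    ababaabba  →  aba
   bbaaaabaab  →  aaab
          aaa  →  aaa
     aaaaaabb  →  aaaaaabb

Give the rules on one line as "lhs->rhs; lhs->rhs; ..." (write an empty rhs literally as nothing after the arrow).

  | baaabba => abba => a
  | aaabbbbbb => aaabbb => aaa
  | baababa => baba
  | aabbb => aa

baa->; bba->; bbb->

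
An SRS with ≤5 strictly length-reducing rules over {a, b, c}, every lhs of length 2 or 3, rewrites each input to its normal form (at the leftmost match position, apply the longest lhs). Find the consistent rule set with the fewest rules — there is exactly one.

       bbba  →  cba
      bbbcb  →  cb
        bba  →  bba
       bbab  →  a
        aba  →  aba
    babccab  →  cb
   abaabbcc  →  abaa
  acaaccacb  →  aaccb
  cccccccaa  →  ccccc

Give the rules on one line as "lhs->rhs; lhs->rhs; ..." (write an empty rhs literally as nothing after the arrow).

bab->ca; bbb->cb; bc->; ca->

  | bbba => cba
  | bbbcb => cbcb => cb
  | bba
  | bbab => bca => a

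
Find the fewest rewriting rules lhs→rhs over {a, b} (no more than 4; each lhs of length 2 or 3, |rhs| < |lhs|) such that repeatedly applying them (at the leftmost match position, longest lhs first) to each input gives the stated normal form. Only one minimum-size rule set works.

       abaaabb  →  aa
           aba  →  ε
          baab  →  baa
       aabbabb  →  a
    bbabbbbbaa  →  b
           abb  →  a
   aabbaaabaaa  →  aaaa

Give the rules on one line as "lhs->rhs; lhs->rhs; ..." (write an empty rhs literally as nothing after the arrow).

ab->a; aba->; bba->

  | abaaabb => aabb => aab => aa
  | aba => ε
  | baab => baa
  | aabbabb => aababb => abb => ab => a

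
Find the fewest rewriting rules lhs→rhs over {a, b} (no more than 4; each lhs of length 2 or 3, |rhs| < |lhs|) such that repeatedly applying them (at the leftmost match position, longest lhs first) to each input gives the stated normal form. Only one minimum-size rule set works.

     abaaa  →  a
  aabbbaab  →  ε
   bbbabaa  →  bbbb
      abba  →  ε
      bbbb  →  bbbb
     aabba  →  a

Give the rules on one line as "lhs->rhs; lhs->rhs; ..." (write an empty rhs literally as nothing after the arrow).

aaa->a; ab->; ba->; bba->bb

  | abaaa => aaa => a
  | aabbbaab => abbaab => baab => ab => ε
  | bbbabaa => bbbbaa => bbbba => bbbb
  | abba => ba => ε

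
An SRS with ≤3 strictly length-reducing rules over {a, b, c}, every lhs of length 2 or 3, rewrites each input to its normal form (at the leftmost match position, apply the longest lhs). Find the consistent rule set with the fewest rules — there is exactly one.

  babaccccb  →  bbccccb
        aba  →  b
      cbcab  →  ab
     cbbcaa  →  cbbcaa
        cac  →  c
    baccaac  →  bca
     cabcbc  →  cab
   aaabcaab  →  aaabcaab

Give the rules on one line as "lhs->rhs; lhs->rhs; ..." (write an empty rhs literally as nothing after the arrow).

  | babaccccb => bbccccb
  | aba => b
  | cbcab => ab
  | cbbcaa

aba->b; ac->; cbc->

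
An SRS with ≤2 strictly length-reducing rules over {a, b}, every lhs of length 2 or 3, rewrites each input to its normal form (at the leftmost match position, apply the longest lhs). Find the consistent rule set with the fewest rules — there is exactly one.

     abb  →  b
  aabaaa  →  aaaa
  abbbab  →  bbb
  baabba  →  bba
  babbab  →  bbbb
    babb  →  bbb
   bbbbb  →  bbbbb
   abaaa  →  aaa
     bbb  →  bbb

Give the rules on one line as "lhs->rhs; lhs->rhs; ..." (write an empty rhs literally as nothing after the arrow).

ab->; bab->bb

  | abb => b
  | aabaaa => aaaa
  | abbbab => bbab => bbb
  | baabba => baba => bba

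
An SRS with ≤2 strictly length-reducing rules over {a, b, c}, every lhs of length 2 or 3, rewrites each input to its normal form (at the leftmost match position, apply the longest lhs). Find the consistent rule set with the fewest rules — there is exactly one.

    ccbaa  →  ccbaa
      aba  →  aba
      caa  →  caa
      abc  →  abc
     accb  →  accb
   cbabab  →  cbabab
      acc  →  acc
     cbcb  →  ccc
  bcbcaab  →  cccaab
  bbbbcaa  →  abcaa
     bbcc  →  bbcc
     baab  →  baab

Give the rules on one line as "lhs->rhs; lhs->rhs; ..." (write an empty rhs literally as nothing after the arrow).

  | ccbaa
  | aba
  | caa
  | abc

bbb->a; bcb->cc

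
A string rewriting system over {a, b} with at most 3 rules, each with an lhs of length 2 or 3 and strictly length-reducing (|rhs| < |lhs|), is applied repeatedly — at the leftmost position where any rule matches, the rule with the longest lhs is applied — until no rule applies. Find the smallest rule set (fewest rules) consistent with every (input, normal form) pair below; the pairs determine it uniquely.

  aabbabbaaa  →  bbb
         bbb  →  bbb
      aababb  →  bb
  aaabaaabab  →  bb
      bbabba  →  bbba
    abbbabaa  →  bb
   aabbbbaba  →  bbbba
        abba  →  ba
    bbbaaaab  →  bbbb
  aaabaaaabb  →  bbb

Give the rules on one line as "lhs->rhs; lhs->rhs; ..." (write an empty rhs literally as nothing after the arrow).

aa->; aaa->aa; ab->

  | aabbabbaaa => bbabbaaa => bbbaaa => bbbaa => bbb
  | bbb
  | aababb => babb => bb
  | aaabaaabab => aabaaabab => baaabab => baabab => bbab => bb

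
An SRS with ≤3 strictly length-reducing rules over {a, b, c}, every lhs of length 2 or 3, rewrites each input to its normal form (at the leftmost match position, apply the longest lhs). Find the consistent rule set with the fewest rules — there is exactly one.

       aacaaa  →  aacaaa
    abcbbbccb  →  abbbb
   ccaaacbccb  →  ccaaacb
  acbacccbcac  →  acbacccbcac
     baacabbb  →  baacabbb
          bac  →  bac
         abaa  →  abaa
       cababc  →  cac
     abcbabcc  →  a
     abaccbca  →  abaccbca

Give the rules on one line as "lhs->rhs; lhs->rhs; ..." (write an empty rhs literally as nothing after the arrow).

bab->; bcb->bb; bcc->

  | aacaaa
  | abcbbbccb => abbbbccb => abbbb
  | ccaaacbccb => ccaaacb
  | acbacccbcac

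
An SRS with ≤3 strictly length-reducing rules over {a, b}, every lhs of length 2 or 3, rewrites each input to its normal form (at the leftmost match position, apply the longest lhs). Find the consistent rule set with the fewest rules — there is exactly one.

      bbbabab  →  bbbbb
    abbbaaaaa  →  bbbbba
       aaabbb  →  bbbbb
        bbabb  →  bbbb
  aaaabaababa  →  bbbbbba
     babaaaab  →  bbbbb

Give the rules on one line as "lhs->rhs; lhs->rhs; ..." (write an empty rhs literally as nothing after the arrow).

  | bbbabab => bbbbab => bbbbb
  | abbbaaaaa => bbbaaaaa => bbbbaaa => bbbbba
  | aaabbb => bbbbb
  | bbabb => bbbb

aaa->bb; ab->b; baa->bb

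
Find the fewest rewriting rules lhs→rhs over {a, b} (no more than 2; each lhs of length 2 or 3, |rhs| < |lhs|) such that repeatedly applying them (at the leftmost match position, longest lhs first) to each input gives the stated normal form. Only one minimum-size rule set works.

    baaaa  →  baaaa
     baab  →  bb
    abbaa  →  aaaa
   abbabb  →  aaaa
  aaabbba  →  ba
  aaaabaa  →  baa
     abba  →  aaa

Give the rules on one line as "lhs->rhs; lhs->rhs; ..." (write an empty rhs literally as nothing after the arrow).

ab->b; abb->aa

  | baaaa
  | baab => bab => bb
  | abbaa => aaaa
  | abbabb => aaabb => aaaa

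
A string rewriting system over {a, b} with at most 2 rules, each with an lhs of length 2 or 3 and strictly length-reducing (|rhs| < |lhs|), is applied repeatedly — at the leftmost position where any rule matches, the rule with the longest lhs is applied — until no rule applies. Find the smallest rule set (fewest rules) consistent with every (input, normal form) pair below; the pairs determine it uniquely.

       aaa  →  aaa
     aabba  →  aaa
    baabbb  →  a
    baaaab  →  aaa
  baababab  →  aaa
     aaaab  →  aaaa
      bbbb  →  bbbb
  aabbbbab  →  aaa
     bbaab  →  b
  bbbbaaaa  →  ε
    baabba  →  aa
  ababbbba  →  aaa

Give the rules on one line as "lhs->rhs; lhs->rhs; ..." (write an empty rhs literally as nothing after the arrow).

ab->a; ba->

  | aaa
  | aabba => aaba => aaa
  | baabbb => abbb => abb => ab => a
  | baaaab => aaab => aaa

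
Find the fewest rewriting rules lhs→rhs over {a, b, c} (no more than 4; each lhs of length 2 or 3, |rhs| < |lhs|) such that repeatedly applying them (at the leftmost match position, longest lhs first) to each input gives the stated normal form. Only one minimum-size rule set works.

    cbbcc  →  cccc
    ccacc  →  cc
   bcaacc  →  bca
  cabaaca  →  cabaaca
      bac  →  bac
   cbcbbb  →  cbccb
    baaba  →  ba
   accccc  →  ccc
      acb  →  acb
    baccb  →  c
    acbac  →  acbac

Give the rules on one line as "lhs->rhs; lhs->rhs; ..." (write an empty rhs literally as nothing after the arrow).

  | cbbcc => cccc
  | ccacc => cc
  | bcaacc => bca
  | cabaaca

aab->; acc->; bb->c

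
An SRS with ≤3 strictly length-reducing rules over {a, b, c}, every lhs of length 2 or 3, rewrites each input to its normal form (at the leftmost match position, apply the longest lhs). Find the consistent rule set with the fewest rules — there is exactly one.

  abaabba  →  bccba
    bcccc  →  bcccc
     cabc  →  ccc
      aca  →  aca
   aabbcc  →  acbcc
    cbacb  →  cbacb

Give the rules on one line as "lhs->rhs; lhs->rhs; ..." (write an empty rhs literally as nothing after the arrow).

  | abaabba => bcabba => bccba
  | bcccc
  | cabc => ccc
  | aca

ab->c; aba->bc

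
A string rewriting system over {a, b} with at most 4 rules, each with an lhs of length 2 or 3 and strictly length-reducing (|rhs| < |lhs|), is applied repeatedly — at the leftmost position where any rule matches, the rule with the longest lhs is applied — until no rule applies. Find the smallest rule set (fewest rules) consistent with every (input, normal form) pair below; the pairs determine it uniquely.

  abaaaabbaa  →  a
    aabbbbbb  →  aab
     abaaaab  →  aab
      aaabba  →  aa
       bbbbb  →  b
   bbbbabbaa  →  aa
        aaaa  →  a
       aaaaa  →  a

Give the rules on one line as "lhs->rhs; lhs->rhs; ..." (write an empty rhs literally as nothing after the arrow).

aaa->ba; ba->a; baa->ba; bb->b

  | abaaaabbaa => abaaabbaa => abaabbaa => ababbaa => aabbaa => aabaa => aaba => aaa => ba => a
  | aabbbbbb => aabbbbb => aabbbb => aabbb => aabb => aab
  | abaaaab => abaaab => abaab => abab => aab
  | aaabba => babba => abba => aba => aa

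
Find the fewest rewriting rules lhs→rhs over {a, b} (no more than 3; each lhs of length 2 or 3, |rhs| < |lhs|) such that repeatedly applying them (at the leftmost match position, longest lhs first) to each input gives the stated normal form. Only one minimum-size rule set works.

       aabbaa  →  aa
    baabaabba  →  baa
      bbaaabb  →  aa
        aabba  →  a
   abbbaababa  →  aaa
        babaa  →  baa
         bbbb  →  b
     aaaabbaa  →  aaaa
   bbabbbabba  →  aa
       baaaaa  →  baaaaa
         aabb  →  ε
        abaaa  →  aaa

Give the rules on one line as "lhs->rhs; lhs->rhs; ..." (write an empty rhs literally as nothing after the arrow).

  | aabbaa => abaa => aa
  | baabaabba => baaabba => baaba => baa
  | bbaaabb => aaaabb => aaab => aa
  | aabba => aba => a

ab->; bb->a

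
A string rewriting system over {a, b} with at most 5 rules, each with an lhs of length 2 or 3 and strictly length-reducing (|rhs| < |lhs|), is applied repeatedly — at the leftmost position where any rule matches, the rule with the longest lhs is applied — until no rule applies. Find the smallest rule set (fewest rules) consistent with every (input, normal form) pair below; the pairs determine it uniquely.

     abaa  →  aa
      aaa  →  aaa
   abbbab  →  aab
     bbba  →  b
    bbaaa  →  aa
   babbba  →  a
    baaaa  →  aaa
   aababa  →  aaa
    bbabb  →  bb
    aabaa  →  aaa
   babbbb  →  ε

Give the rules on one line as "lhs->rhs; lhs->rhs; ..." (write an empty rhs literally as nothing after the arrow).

abb->ba; ba->; bab->ab; bba->

  | abaa => aa
  | aaa
  | abbbab => babab => abab => aab
  | bbba => b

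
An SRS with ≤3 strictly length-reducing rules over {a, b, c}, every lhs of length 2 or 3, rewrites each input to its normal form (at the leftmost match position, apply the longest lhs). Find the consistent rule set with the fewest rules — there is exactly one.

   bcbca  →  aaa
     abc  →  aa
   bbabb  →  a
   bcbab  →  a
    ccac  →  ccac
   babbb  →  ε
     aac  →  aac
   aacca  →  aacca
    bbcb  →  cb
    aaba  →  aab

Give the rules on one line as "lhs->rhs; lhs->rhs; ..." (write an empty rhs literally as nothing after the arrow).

ba->b; bb->; bc->a

  | bcbca => abca => aaa
  | abc => aa
  | bbabb => abb => a
  | bcbab => abab => abb => a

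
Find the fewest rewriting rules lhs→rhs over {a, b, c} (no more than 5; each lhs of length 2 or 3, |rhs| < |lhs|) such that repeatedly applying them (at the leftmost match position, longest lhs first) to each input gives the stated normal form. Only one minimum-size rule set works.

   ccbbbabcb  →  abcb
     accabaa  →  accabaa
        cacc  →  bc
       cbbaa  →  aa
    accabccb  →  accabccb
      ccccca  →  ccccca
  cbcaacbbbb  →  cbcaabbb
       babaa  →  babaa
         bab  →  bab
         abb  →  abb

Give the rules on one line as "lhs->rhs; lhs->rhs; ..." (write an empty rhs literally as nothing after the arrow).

acb->a; cac->b; cba->a; cbb->

  | ccbbbabcb => cbabcb => abcb
  | accabaa
  | cacc => bc
  | cbbaa => aa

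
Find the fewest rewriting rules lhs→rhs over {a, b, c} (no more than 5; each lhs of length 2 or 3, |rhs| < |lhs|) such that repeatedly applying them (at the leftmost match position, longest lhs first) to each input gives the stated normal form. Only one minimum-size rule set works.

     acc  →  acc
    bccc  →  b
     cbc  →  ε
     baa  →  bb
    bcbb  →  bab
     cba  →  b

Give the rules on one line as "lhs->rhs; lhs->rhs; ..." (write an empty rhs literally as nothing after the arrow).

aa->b; cb->a; cbc->; ccc->

  | acc
  | bccc => b
  | cbc => ε
  | baa => bb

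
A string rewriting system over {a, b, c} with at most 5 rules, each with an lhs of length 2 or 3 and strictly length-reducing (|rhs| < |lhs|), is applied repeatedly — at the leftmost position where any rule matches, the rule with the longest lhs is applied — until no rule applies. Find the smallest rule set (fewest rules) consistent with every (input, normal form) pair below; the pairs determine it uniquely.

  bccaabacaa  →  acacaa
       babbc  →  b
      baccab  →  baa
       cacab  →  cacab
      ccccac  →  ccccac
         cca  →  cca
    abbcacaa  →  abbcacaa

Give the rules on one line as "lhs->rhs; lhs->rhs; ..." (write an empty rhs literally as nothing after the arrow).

aab->ac; acc->b; bab->aa; bcc->

  | bccaabacaa => aabacaa => acacaa
  | babbc => aabc => acc => b
  | baccab => bbab => baa
  | cacab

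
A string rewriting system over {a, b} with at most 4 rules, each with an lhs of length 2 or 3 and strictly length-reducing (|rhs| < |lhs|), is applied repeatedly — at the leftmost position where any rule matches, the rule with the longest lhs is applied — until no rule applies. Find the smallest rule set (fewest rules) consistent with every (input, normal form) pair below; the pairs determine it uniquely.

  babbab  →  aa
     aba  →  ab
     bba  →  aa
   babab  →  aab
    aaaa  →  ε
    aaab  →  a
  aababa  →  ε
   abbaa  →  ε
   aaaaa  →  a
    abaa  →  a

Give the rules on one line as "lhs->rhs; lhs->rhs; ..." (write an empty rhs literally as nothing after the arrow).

  | babbab => bbbab => abab => abb => aa
  | aba => ab
  | bba => aa
  | babab => bbab => aab

aaa->ba; ba->b; baa->; bb->a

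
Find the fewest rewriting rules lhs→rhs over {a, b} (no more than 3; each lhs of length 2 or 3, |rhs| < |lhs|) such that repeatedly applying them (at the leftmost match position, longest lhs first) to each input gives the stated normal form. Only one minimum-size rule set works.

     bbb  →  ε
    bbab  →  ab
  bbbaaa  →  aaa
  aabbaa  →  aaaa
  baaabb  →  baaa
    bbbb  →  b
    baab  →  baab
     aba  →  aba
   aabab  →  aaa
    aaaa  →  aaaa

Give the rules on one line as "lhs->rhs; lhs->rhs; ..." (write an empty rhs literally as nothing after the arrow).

bab->a; bb->; bbb->

  | bbb => ε
  | bbab => ab
  | bbbaaa => aaa
  | aabbaa => aaaa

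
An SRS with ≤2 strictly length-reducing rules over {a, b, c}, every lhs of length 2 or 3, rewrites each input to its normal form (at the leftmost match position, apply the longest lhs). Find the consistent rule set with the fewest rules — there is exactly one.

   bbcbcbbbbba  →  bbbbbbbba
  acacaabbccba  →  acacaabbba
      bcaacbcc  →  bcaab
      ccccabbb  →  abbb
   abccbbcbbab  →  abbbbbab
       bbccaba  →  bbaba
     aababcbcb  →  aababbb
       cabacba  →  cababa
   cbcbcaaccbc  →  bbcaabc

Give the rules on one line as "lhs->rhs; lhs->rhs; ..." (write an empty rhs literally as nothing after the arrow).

  | bbcbcbbbbba => bbbcbbbbba => bbbbbbbba
  | acacaabbccba => acacaabbba
  | bcaacbcc => bcaabcc => bcaab
  | ccccabbb => ccabbb => abbb

cb->b; cc->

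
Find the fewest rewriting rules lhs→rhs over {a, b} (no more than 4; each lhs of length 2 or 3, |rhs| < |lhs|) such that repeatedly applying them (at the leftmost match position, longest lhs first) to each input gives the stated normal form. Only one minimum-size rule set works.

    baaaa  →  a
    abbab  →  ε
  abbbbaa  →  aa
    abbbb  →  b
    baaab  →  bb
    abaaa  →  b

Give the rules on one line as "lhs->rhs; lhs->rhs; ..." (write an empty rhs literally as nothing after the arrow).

  | baaaa => aaaa => ba => a
  | abbab => bab => ab => ε
  | abbbbaa => bbbaa => baa => aa
  | abbbb => bbb => b

aaa->b; ab->; ba->a; bbb->b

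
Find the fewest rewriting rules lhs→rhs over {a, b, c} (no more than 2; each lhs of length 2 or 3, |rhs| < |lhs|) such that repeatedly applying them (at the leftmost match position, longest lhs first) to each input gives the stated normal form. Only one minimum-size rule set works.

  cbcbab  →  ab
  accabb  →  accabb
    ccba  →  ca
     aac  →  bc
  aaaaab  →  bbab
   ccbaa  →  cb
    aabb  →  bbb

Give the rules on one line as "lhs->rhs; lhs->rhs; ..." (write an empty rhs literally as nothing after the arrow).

aa->b; cba->a

  | cbcbab => cbab => ab
  | accabb
  | ccba => ca
  | aac => bc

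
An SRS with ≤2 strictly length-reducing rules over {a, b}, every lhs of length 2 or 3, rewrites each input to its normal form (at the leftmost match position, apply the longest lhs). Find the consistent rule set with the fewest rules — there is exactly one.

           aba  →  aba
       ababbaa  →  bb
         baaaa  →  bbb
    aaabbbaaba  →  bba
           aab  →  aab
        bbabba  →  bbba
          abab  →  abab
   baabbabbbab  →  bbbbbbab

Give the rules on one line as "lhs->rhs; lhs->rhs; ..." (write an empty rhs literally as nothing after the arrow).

  | aba
  | ababbaa => abbaa => baa => bb
  | baaaa => bbaa => bbb
  | aaabbbaaba => aabbaaba => abaaba => abbba => bba

abb->b; baa->bb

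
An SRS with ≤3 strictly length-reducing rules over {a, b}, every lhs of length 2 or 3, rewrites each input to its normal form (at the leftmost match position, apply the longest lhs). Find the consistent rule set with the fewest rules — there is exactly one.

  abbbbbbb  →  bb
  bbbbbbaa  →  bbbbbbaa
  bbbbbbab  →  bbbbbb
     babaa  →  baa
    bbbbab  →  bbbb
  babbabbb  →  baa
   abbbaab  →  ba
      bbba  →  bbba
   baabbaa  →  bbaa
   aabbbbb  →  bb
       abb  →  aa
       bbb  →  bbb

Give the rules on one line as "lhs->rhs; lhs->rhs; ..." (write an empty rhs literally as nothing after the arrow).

aab->ba; ab->; abb->aa

  | abbbbbbb => aabbbbb => babbbb => baabb => bbab => bb
  | bbbbbbaa
  | bbbbbbab => bbbbbb
  | babaa => baa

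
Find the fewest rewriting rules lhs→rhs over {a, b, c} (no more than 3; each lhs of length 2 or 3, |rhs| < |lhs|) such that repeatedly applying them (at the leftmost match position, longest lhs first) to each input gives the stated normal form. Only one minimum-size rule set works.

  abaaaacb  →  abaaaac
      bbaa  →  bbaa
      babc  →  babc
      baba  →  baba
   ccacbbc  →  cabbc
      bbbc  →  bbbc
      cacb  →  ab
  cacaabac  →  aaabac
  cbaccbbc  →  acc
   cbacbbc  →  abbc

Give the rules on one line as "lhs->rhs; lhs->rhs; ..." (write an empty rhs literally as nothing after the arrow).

cac->a; cb->c

  | abaaaacb => abaaaac
  | bbaa
  | babc
  | baba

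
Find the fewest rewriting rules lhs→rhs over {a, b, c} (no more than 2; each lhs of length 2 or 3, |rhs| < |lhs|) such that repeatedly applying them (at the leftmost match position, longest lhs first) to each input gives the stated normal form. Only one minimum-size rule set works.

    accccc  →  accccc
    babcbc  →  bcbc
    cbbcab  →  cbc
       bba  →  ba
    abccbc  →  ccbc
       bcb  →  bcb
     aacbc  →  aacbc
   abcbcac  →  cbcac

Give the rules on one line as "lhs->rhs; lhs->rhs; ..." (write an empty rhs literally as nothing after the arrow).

ab->; bb->b

  | accccc
  | babcbc => bcbc
  | cbbcab => cbcab => cbc
  | bba => ba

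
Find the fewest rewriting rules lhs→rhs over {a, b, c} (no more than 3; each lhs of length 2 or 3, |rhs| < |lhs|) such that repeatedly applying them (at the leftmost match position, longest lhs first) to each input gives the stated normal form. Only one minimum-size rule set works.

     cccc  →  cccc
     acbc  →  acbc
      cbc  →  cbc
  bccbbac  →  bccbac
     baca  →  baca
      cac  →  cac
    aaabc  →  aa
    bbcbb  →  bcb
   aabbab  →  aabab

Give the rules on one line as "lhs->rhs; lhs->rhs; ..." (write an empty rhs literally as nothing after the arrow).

abc->; bb->b

  | cccc
  | acbc
  | cbc
  | bccbbac => bccbac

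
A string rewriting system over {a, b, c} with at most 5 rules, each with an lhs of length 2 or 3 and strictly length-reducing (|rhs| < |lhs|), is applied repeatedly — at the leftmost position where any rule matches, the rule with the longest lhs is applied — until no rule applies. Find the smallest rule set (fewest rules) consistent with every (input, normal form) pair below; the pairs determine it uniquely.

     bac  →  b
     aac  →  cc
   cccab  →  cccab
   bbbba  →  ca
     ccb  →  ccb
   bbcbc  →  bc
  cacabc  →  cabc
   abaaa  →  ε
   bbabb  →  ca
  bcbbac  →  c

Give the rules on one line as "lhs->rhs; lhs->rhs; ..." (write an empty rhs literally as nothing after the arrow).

  | bac => b
  | aac => cc
  | cccab
  | bbbba => abba => aaa => ca

aa->c; ac->; bb->a; bca->c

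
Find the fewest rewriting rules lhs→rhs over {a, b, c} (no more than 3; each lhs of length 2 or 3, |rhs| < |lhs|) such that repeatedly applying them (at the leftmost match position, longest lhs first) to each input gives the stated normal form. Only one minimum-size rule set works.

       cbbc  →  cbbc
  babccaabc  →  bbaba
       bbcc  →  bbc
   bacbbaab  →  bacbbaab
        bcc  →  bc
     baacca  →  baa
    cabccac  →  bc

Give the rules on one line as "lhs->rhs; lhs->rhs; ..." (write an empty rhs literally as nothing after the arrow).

  | cbbc
  | babccaabc => bbacaabc => bbaabc => bbaba
  | bbcc => bbc
  | bacbbaab

abc->ba; ca->; cc->c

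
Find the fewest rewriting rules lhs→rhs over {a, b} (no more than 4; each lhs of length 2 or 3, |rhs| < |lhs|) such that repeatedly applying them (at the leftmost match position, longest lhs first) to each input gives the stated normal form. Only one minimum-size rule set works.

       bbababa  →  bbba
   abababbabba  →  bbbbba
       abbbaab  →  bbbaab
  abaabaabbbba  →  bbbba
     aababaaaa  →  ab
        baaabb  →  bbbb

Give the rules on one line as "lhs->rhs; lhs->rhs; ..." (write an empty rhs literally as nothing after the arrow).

  | bbababa => bbba
  | abababbabba => babbabba => bbbabba => bbbbba
  | abbbaab => bbbaab
  | abaabaabbbba => abaabbbba => abbbba => bbbba

aaa->ab; aba->; abb->bb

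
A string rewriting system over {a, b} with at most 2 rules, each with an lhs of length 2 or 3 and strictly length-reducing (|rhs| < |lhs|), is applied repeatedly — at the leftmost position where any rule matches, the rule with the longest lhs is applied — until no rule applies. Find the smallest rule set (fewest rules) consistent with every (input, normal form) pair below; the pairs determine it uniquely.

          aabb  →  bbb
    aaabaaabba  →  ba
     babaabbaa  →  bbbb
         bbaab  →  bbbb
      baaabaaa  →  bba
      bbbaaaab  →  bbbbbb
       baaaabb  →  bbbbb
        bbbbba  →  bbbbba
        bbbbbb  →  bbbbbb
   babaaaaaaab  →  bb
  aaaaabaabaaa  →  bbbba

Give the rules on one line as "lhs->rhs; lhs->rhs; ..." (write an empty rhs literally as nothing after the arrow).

  | aabb => bbb
  | aaabaaabba => babaaabba => aaabba => babba => ba
  | babaabbaa => aabbaa => bbbaa => bbbb
  | bbaab => bbbb

aa->b; bab->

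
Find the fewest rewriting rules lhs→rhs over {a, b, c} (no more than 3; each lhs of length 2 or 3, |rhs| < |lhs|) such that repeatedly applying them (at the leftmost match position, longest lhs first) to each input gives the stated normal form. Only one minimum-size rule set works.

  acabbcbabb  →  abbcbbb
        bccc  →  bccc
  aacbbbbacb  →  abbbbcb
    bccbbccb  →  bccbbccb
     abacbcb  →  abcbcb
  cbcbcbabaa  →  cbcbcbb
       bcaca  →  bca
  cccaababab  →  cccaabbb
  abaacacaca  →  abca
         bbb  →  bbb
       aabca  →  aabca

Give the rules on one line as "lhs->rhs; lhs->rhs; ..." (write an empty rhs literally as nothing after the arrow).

  | acabbcbabb => abbcbabb => abbcbbb
  | bccc
  | aacbbbbacb => abbbbacb => abbbbcb
  | bccbbccb

ac->; ba->b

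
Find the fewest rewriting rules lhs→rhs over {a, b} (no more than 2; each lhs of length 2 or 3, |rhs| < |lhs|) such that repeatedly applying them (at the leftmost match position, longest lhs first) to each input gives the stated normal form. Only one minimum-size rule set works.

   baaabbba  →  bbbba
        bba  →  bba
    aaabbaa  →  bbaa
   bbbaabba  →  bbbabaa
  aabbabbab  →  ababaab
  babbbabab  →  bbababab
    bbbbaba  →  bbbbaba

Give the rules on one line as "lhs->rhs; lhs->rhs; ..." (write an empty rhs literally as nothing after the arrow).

  | baaabbba => bbbba
  | bba
  | aaabbaa => bbaa
  | bbbaabba => bbbabaa

aaa->; abb->ba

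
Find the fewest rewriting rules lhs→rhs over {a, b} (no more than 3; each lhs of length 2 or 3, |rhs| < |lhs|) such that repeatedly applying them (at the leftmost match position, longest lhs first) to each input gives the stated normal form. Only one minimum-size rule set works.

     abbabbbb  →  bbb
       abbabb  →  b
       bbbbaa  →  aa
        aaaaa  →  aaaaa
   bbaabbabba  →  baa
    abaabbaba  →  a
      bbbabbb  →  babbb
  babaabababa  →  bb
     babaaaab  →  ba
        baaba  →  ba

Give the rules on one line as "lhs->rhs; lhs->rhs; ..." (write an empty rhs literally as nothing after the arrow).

  | abbabbbb => aabbbb => bbb
  | abbabb => aabb => b
  | bbbbaa => bbaa => aa
  | aaaaa

aab->; aba->bb; bba->a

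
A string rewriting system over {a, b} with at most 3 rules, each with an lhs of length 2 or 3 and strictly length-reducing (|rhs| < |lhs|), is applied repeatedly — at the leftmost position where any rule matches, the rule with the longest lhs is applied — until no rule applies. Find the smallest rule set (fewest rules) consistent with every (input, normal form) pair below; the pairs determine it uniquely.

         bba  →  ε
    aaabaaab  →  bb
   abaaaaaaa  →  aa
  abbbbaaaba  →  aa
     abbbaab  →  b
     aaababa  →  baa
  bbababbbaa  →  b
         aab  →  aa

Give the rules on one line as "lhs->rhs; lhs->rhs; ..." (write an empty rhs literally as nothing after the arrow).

aaa->; ab->a; bba->

  | bba => ε
  | aaabaaab => baaab => bb
  | abaaaaaaa => aaaaaaaa => aaaaa => aa
  | abbbbaaaba => abbbaaaba => abbaaaba => abaaaba => aaaaba => aba => aa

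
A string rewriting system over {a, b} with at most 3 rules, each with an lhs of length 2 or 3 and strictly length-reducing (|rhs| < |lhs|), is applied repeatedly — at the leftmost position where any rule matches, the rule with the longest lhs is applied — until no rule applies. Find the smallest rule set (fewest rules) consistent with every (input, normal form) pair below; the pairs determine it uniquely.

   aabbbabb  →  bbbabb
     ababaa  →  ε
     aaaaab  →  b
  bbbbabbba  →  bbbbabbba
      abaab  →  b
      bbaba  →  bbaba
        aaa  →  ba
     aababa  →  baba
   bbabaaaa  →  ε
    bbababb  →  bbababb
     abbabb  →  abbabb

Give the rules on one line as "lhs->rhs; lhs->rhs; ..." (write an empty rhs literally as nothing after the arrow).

aa->; aaa->ba; baa->a

  | aabbbabb => bbbabb
  | ababaa => abaa => aa => ε
  | aaaaab => baaab => aab => b
  | bbbbabbba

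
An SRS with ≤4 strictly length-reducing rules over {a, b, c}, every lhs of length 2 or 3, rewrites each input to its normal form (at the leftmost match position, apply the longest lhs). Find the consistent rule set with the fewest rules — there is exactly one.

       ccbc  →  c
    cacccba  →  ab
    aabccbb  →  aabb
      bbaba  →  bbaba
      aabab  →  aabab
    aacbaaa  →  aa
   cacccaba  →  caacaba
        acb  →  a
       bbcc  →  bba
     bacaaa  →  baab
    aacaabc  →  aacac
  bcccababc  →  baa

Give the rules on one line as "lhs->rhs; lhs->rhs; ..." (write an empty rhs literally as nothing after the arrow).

  | ccbc => abc => c
  | cacccba => caacba => caaa => ccb => ab
  | aabccbb => accbb => aabb
  | bbaba

aaa->cb; abc->c; cb->; cc->a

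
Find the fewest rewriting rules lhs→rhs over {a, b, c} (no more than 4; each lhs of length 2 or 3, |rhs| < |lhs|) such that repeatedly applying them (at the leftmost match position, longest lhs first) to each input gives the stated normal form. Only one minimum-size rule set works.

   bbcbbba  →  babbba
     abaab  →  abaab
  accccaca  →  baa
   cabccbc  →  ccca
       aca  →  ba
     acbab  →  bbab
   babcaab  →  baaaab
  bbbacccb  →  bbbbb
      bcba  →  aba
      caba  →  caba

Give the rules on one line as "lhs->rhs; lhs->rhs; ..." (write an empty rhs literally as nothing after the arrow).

aac->ba; ac->b; bc->a; caa->cc

  | bbcbbba => babbba
  | abaab
  | accccaca => bcccaca => accaca => bcaca => aaca => baa
  | cabccbc => caacbc => cccbc => ccca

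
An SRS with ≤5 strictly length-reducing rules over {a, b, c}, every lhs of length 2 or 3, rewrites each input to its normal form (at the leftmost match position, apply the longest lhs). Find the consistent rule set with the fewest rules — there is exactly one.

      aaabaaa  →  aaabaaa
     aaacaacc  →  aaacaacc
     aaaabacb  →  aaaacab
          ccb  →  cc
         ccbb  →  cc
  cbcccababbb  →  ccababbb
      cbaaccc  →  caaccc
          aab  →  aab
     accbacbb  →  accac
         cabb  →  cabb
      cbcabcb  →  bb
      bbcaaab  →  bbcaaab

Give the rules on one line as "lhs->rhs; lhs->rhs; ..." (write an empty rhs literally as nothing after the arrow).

abc->b; bac->ca; cb->c; cbc->

  | aaabaaa
  | aaacaacc
  | aaaabacb => aaaacab
  | ccb => cc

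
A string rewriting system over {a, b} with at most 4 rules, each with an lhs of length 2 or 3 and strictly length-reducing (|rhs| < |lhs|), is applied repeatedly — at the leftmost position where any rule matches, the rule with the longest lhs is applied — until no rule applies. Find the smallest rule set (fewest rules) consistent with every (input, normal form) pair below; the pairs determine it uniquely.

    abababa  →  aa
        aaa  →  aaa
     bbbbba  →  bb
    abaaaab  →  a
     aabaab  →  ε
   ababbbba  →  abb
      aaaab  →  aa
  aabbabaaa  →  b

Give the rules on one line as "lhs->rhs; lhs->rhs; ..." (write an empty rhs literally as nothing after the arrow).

  | abababa => abbaba => abbba => aa
  | aaa
  | bbbbba => bba => bb
  | abaaaab => aaab => a

aab->; ba->b; baa->; bbb->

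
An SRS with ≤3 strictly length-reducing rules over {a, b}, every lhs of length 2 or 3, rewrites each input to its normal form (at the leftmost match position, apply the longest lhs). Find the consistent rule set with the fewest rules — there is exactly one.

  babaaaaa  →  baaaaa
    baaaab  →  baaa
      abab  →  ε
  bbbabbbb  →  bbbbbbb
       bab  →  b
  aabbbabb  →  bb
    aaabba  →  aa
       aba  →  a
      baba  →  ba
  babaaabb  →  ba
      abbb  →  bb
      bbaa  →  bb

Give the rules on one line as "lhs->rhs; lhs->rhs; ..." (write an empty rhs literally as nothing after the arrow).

  | babaaaaa => baaaaa
  | baaaab => baaa
  | abab => ab => ε
  | bbbabbbb => bbbbbbb

ab->; bba->bb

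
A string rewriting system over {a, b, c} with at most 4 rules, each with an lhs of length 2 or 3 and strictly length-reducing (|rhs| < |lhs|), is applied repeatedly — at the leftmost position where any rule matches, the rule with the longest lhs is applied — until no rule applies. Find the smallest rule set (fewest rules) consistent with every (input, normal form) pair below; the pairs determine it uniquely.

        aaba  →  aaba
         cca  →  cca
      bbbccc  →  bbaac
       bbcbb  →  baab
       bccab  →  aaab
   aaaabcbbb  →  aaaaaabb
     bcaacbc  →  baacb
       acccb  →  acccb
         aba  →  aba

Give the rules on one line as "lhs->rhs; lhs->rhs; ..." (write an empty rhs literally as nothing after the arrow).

  | aaba
  | cca
  | bbbccc => bbaac
  | bbcbb => baab

bc->b; bcb->aa; bcc->aa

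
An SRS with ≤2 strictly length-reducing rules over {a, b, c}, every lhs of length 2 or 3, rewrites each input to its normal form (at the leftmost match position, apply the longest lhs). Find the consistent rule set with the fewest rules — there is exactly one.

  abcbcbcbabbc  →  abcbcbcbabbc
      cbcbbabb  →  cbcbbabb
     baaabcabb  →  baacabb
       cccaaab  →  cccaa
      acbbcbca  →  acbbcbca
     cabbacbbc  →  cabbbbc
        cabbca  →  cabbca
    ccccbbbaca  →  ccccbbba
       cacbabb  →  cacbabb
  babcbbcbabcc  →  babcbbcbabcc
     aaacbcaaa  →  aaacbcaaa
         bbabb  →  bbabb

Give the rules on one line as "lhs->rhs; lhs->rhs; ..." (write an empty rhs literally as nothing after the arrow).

  | abcbcbcbabbc
  | cbcbbabb
  | baaabcabb => baacabb
  | cccaaab => cccaa

aab->a; bac->b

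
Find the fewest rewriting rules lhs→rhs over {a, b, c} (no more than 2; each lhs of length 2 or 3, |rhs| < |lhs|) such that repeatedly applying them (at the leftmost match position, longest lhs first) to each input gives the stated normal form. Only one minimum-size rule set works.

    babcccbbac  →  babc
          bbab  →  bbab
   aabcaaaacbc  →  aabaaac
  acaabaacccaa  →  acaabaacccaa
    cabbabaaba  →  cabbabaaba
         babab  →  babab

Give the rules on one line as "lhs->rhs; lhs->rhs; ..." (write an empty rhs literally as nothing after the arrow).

  | babcccbbac => babccbac => babcac => babc
  | bbab
  | aabcaaaacbc => aabaaacbc => aabaaac
  | acaabaacccaa

bca->b; cb->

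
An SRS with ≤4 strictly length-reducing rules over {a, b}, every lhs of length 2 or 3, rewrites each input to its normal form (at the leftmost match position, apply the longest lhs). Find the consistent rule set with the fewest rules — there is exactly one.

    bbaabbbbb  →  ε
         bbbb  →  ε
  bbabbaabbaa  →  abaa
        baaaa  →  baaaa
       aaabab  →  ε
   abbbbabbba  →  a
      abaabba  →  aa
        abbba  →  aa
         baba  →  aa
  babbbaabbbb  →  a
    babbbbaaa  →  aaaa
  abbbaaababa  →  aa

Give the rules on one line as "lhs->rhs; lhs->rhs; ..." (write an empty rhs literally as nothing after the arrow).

  | bbaabbbbb => aabbbbb => bbbb => bbb => bb => ε
  | bbbb => bbb => bb => ε
  | bbabbaabbaa => abbaabbaa => aaabbaa => abaa
  | baaaa

aab->; bab->a; bb->; bbb->bb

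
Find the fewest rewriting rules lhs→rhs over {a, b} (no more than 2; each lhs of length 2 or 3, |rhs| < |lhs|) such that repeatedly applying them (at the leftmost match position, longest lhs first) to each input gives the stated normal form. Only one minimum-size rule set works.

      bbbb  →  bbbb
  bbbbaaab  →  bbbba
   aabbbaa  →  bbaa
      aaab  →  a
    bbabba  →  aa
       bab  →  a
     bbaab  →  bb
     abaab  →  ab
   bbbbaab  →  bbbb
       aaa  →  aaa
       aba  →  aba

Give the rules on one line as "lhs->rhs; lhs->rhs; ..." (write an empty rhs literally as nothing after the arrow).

  | bbbb
  | bbbbaaab => bbbba
  | aabbbaa => bbaa
  | aaab => a

aab->; bab->a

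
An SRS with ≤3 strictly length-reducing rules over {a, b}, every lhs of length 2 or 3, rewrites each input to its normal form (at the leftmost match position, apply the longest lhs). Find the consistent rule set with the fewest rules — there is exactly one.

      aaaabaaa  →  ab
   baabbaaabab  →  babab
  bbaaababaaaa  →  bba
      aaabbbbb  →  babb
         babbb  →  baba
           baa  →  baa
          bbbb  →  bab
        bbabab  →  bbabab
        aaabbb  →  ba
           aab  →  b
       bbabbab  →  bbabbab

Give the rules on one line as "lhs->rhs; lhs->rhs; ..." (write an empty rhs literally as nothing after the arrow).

  | aaaabaaa => abaaa => ab
  | baabbaaabab => bbbaaabab => baaaabab => babab
  | bbaaababaaaa => bbbabaaaa => baabaaaa => bbaaaa => bba
  | aaabbbbb => bbbbb => babb

aaa->; aab->b; bbb->ba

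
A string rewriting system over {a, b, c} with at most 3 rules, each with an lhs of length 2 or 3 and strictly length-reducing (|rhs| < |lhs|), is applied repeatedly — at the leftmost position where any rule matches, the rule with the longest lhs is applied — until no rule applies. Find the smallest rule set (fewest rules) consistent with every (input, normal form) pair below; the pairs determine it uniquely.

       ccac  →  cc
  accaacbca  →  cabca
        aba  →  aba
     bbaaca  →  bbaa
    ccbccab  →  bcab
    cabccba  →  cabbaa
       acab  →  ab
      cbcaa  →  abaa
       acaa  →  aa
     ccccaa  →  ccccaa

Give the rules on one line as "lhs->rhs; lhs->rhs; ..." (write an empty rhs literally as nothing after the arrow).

ac->; cbc->ab; ccb->ba

  | ccac => cc
  | accaacbca => caacbca => cabca
  | aba
  | bbaaca => bbaa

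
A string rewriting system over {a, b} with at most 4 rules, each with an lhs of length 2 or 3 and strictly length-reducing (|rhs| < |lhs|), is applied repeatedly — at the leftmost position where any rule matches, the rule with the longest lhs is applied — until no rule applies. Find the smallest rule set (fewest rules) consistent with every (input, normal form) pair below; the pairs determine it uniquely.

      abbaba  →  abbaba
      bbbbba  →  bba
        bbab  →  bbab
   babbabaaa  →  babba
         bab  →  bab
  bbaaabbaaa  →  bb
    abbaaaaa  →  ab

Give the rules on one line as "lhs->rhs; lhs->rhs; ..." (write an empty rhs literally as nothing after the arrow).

aa->; aaa->bb; bbb->

  | abbaba
  | bbbbba => bba
  | bbab
  | babbabaaa => babbabbb => babba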